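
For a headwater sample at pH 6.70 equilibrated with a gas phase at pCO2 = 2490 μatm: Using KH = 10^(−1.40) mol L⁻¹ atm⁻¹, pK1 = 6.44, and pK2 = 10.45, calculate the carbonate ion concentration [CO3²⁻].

[CO3²⁻] = 0.0321 μmol/L

[CO2*] = KH · pCO2 = 10^(−1.40) × 2490×10^-6 = 9.913×10^-5 mol/L
α₀ = 1/(1 + K1/[H⁺] + K1K2/[H⁺]²) = 1/(1 + 10^+0.26 + 10^-3.49) = 0.3546
DIC = [CO2*]/α₀ = 9.913×10^-5 / 0.3546 = 0.2795 mmol/L
[CO3²⁻] = α₂·DIC; α₂ = 0.0001147, so [CO3²⁻] = 0.0001147 × 0.2795 = 3.21×10^-5 mmol/L = 0.0321 μmol/L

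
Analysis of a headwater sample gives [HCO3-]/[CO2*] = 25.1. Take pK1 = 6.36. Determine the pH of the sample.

From K1 = [H⁺][HCO3-]/[CO2*]:  pH = pK1 + log₁₀([HCO3-]/[CO2*])
log₁₀(25.1) = +1.400
pH = 6.36 + (+1.400) = 7.76

pH = 7.76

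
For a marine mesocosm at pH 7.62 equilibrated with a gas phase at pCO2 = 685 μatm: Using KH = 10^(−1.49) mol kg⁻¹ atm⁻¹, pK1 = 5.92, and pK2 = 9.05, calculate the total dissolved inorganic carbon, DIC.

[CO2*] = KH · pCO2 = 10^(−1.49) × 685×10^-6 = 2.217×10^-5 mol/kg
α₀ = 1/(1 + K1/[H⁺] + K1K2/[H⁺]²) = 1/(1 + 10^+1.70 + 10^+0.27) = 0.01887
DIC = [CO2*]/α₀ = 2.217×10^-5 / 0.01887 = 1.17 mmol/kg

DIC = 1.17 mmol/kg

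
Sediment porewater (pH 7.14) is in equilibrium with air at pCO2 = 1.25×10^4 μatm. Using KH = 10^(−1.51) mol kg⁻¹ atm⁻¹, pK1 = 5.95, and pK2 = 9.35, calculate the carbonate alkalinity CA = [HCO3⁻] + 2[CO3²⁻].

CA = 6.06 mmol/kg

[CO2*] = KH · pCO2 = 10^(−1.51) × 1.25×10^4×10^-6 = 3.863×10^-4 mol/kg
α₀ = 1/(1 + K1/[H⁺] + K1K2/[H⁺]²) = 1/(1 + 10^+1.19 + 10^-1.02) = 0.06030
DIC = [CO2*]/α₀ = 3.863×10^-4 / 0.06030 = 6.406 mmol/kg
CA = (α₁ + 2α₂)·DIC = (0.9339 + 2×0.005759) × 6.406 = 6.06 mmol/kg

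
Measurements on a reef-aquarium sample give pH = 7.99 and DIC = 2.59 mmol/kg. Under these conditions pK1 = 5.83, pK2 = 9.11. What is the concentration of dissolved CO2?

[CO2*] = 16.5 μmol/kg

α₀ = 1 / (1 + K1/[H⁺] + K1K2/[H⁺]²) = 1 / (1 + 10^+2.16 + 10^+1.04)
   = 1 / (1 + 144.54 + 10.965) = 1/156.51 = 0.006389
[CO2*] = α₀ × DIC = 0.006389 × 2.59 = 0.0165 mmol/kg = 16.5 μmol/kg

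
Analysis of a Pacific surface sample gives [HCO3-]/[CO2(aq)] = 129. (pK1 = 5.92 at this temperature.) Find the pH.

pH = 8.03

From K1 = [H⁺][HCO3-]/[CO2(aq)]:  pH = pK1 + log₁₀([HCO3-]/[CO2(aq)])
log₁₀(129) = +2.111
pH = 5.92 + (+2.111) = 8.03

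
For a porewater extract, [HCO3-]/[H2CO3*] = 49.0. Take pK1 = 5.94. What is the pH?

pH = 7.63

From K1 = [H⁺][HCO3-]/[H2CO3*]:  pH = pK1 + log₁₀([HCO3-]/[H2CO3*])
log₁₀(49.0) = +1.690
pH = 5.94 + (+1.690) = 7.63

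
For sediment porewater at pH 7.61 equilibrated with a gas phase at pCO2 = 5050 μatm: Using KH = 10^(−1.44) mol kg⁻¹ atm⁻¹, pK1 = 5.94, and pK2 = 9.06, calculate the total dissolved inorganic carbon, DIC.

DIC = 9.06 mmol/kg

[CO2*] = KH · pCO2 = 10^(−1.44) × 5050×10^-6 = 1.834×10^-4 mol/kg
α₀ = 1/(1 + K1/[H⁺] + K1K2/[H⁺]²) = 1/(1 + 10^+1.67 + 10^+0.22) = 0.02023
DIC = [CO2*]/α₀ = 1.834×10^-4 / 0.02023 = 9.06 mmol/kg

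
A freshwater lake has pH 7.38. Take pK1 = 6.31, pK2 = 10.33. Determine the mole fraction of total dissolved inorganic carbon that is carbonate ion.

α₂ = 1 / (1 + [H⁺]/K2 + [H⁺]²/(K1K2)) = 1 / (1 + 10^+2.95 + 10^+1.88)
   = 1 / (1 + 891.25 + 75.858) = 1/968.11 = 0.001033

α₂ = 0.00103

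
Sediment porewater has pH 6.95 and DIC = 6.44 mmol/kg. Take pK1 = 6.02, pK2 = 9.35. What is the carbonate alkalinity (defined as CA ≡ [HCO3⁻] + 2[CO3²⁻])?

CA = 5.79 mmol/kg

CA = [HCO3⁻] + 2[CO3²⁻] = (α₁ + 2α₂)·DIC
At pH 6.95: [H⁺]/K1 = 10^-0.93 = 0.11749, K2/[H⁺] = 10^-2.40 = 0.0039811
α₁ = 1/(1 + 0.11749 + 0.0039811) = 1/1.1215 = 0.8917; α₂ = α₁·K2/[H⁺] = 0.003550
α₁ + 2α₂ = 0.8988
CA = 0.8988 × 6.44 = 5.79 mmol/kg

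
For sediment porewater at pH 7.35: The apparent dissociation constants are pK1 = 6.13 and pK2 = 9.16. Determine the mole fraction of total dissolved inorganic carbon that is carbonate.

α₂ = 1 / (1 + [H⁺]/K2 + [H⁺]²/(K1K2)) = 1 / (1 + 10^+1.81 + 10^+0.59)
   = 1 / (1 + 64.565 + 3.8905) = 1/69.456 = 0.01440

α₂ = 0.0144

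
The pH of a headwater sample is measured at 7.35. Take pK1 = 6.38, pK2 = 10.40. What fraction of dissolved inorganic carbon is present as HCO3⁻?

α₁ = 0.902

α₁ = 1 / (1 + [H⁺]/K1 + K2/[H⁺]) = 1 / (1 + 10^-0.97 + 10^-3.05)
   = 1 / (1 + 0.10715 + 0.00089125) = 1/1.1080 = 0.9025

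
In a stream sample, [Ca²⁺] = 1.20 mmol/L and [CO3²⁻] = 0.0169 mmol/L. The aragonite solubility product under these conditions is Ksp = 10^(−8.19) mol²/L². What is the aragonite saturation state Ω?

Ω = 3.14

Ksp = 10^(−8.19) = 6.457×10^-9
Ω = [Ca²⁺][CO3²⁻]/Ksp = (1.20×10^-3)(0.0169×10^-3) / 6.457×10^-9 = 3.14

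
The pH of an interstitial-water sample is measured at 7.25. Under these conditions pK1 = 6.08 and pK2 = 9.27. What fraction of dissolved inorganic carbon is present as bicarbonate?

α₁ = 0.928

α₁ = 1 / (1 + [H⁺]/K1 + K2/[H⁺]) = 1 / (1 + 10^-1.17 + 10^-2.02)
   = 1 / (1 + 0.067608 + 0.0095499) = 1/1.0772 = 0.9284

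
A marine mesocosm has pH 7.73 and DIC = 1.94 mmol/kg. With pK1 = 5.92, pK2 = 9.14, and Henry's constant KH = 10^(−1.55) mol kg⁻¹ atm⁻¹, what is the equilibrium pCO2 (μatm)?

α₀ = 1 / (1 + K1/[H⁺] + K1K2/[H⁺]²) = 1 / (1 + 10^+1.81 + 10^+0.40)
   = 1 / (1 + 64.565 + 2.5119) = 1/68.077 = 0.01469
[CO2*] = α₀ × DIC = 0.01469 × 1.94 = 0.02850 mmol/kg
pCO2 = [CO2*]/KH = 2.850×10^-5 / 2.818×10^-2 = 1010 μatm

pCO2 = 1010 μatm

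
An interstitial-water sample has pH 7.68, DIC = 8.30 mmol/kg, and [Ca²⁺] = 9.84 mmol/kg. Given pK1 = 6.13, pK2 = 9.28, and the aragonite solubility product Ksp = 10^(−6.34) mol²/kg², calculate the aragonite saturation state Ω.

Ω = 4.26

α₂ = 1 / (1 + [H⁺]/K2 + [H⁺]²/(K1K2)) = 1 / (1 + 10^+1.60 + 10^+0.05)
   = 1 / (1 + 39.811 + 1.1220) = 1/41.933 = 0.02385
[CO3²⁻] = α₂ × DIC = 0.02385 × 8.30 = 0.1979 mmol/kg
Ksp = 10^(−6.34) = 4.571×10^-7
Ω = [Ca²⁺][CO3²⁻]/Ksp = (9.84×10^-3)(1.979×10^-4) / 4.571×10^-7 = 4.26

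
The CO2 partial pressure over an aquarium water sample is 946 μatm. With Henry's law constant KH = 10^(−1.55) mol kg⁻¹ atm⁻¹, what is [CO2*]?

KH = 10^(−1.55) = 2.818×10^-2 mol kg⁻¹ atm⁻¹
[CO2*] = KH · pCO2 = 2.818×10^-2 × 946×10^-6 atm = 2.67×10^-5 mol/kg

[CO2*] = 26.7 μmol/kg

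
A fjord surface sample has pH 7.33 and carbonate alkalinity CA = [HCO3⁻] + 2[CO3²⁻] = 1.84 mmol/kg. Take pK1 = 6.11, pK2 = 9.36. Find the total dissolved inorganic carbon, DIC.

CA = [HCO3⁻] + 2[CO3²⁻] = (α₁ + 2α₂)·DIC
At pH 7.33: [H⁺]/K1 = 10^-1.22 = 0.060256, K2/[H⁺] = 10^-2.03 = 0.0093325
α₁ = 1/(1 + 0.060256 + 0.0093325) = 1/1.0696 = 0.9349; α₂ = α₁·K2/[H⁺] = 0.008725
α₁ + 2α₂ = 0.9524
DIC = CA / (α₁ + 2α₂) = 1.84 / 0.9524 = 1.93 mmol/kg

DIC = 1.93 mmol/kg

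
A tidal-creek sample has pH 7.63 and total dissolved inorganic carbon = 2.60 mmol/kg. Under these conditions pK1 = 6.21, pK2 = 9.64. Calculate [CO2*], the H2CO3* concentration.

[CO2*] = 0.0943 mmol/kg

α₀ = 1 / (1 + K1/[H⁺] + K1K2/[H⁺]²) = 1 / (1 + 10^+1.42 + 10^-0.59)
   = 1 / (1 + 26.303 + 0.25704) = 1/27.560 = 0.03628
[CO2*] = α₀ × DIC = 0.03628 × 2.60 = 0.0943 mmol/kg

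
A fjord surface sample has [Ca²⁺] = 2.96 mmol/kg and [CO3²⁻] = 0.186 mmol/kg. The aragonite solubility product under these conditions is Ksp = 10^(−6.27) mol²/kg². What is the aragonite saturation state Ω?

Ω = 1.03

Ksp = 10^(−6.27) = 5.370×10^-7
Ω = [Ca²⁺][CO3²⁻]/Ksp = (2.96×10^-3)(0.186×10^-3) / 5.370×10^-7 = 1.03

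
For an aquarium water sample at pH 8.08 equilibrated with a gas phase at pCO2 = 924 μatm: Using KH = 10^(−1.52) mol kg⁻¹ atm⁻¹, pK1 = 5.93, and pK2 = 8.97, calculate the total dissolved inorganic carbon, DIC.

DIC = 4.48 mmol/kg

[CO2*] = KH · pCO2 = 10^(−1.52) × 924×10^-6 = 2.790×10^-5 mol/kg
α₀ = 1/(1 + K1/[H⁺] + K1K2/[H⁺]²) = 1/(1 + 10^+2.15 + 10^+1.26) = 0.006232
DIC = [CO2*]/α₀ = 2.790×10^-5 / 0.006232 = 4.48 mmol/kg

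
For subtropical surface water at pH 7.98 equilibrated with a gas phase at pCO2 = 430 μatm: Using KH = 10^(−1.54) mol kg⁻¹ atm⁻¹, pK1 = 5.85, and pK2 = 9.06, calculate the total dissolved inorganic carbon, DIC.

[CO2*] = KH · pCO2 = 10^(−1.54) × 430×10^-6 = 1.240×10^-5 mol/kg
α₀ = 1/(1 + K1/[H⁺] + K1K2/[H⁺]²) = 1/(1 + 10^+2.13 + 10^+1.05) = 0.006797
DIC = [CO2*]/α₀ = 1.240×10^-5 / 0.006797 = 1.82 mmol/kg

DIC = 1.82 mmol/kg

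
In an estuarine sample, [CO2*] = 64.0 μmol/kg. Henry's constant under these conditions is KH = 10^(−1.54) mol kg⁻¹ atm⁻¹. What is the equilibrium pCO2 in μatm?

pCO2 = 2220 μatm

KH = 10^(−1.54) = 2.884×10^-2 mol kg⁻¹ atm⁻¹
pCO2 = [CO2*]/KH = 64.0×10^-6 / 2.884×10^-2 = 2.22×10^-3 atm = 2220 μatm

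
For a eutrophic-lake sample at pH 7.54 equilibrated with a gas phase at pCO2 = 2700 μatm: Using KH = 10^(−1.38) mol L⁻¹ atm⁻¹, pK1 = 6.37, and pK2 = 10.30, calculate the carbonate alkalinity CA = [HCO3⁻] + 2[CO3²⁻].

[CO2*] = KH · pCO2 = 10^(−1.38) × 2700×10^-6 = 1.126×10^-4 mol/L
α₀ = 1/(1 + K1/[H⁺] + K1K2/[H⁺]²) = 1/(1 + 10^+1.17 + 10^-1.59) = 0.06322
DIC = [CO2*]/α₀ = 1.126×10^-4 / 0.06322 = 1.780 mmol/L
CA = (α₁ + 2α₂)·DIC = (0.9352 + 2×0.001625) × 1.780 = 1.67 mmol/L

CA = 1.67 mmol/L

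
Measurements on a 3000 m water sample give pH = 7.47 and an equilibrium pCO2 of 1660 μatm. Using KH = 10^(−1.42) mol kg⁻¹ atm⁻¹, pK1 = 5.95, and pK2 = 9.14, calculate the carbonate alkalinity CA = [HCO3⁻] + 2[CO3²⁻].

CA = 2.18 mmol/kg

[CO2*] = KH · pCO2 = 10^(−1.42) × 1660×10^-6 = 6.311×10^-5 mol/kg
α₀ = 1/(1 + K1/[H⁺] + K1K2/[H⁺]²) = 1/(1 + 10^+1.52 + 10^-0.15) = 0.02872
DIC = [CO2*]/α₀ = 6.311×10^-5 / 0.02872 = 2.198 mmol/kg
CA = (α₁ + 2α₂)·DIC = (0.9510 + 2×0.02033) × 2.198 = 2.18 mmol/kg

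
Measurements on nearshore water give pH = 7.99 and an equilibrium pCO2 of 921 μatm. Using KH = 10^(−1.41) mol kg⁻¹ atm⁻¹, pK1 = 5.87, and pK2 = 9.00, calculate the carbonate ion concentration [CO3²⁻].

[CO3²⁻] = 0.462 mmol/kg

[CO2*] = KH · pCO2 = 10^(−1.41) × 921×10^-6 = 3.583×10^-5 mol/kg
α₀ = 1/(1 + K1/[H⁺] + K1K2/[H⁺]²) = 1/(1 + 10^+2.12 + 10^+1.11) = 0.006863
DIC = [CO2*]/α₀ = 3.583×10^-5 / 0.006863 = 5.221 mmol/kg
[CO3²⁻] = α₂·DIC; α₂ = 0.08841, so [CO3²⁻] = 0.08841 × 5.221 = 0.462 mmol/kg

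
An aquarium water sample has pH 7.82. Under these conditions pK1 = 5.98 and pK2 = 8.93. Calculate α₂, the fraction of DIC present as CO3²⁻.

α₂ = 0.0711

α₂ = 1 / (1 + [H⁺]/K2 + [H⁺]²/(K1K2)) = 1 / (1 + 10^+1.11 + 10^-0.73)
   = 1 / (1 + 12.882 + 0.18621) = 1/14.069 = 0.07108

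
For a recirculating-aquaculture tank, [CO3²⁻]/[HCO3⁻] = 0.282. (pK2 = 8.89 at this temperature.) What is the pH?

From K2 = [H⁺][CO3²⁻]/[HCO3⁻]:  pH = pK2 + log₁₀([CO3²⁻]/[HCO3⁻])
log₁₀(0.282) = -0.550
pH = 8.89 + (-0.550) = 8.34

pH = 8.34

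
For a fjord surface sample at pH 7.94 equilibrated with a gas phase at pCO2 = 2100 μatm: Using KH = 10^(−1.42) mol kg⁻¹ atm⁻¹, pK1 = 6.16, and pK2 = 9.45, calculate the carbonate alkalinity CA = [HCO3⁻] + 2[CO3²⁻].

[CO2*] = KH · pCO2 = 10^(−1.42) × 2100×10^-6 = 7.984×10^-5 mol/kg
α₀ = 1/(1 + K1/[H⁺] + K1K2/[H⁺]²) = 1/(1 + 10^+1.78 + 10^+0.27) = 0.01584
DIC = [CO2*]/α₀ = 7.984×10^-5 / 0.01584 = 5.039 mmol/kg
CA = (α₁ + 2α₂)·DIC = (0.9547 + 2×0.02950) × 5.039 = 5.11 mmol/kg

CA = 5.11 mmol/kg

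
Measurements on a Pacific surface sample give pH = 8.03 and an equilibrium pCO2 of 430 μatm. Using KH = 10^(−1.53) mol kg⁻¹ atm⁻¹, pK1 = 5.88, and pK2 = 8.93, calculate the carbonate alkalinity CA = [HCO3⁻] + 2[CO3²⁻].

[CO2*] = KH · pCO2 = 10^(−1.53) × 430×10^-6 = 1.269×10^-5 mol/kg
α₀ = 1/(1 + K1/[H⁺] + K1K2/[H⁺]²) = 1/(1 + 10^+2.15 + 10^+1.25) = 0.006249
DIC = [CO2*]/α₀ = 1.269×10^-5 / 0.006249 = 2.031 mmol/kg
CA = (α₁ + 2α₂)·DIC = (0.8826 + 2×0.1111) × 2.031 = 2.24 mmol/kg

CA = 2.24 mmol/kg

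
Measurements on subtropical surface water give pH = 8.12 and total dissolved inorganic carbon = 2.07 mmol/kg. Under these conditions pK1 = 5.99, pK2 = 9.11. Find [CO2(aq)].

[CO2*] = 13.8 μmol/kg

α₀ = 1 / (1 + K1/[H⁺] + K1K2/[H⁺]²) = 1 / (1 + 10^+2.13 + 10^+1.14)
   = 1 / (1 + 134.90 + 13.804) = 1/149.70 = 0.006680
[CO2*] = α₀ × DIC = 0.006680 × 2.07 = 0.0138 mmol/kg = 13.8 μmol/kg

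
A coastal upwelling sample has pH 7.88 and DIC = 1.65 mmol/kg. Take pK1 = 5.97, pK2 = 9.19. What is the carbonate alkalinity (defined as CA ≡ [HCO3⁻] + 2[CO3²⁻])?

CA = 1.71 mmol/kg

CA = [HCO3⁻] + 2[CO3²⁻] = (α₁ + 2α₂)·DIC
At pH 7.88: [H⁺]/K1 = 10^-1.91 = 0.012303, K2/[H⁺] = 10^-1.31 = 0.048978
α₁ = 1/(1 + 0.012303 + 0.048978) = 1/1.0613 = 0.9423; α₂ = α₁·K2/[H⁺] = 0.04615
α₁ + 2α₂ = 1.0346
CA = 1.0346 × 1.65 = 1.71 mmol/kg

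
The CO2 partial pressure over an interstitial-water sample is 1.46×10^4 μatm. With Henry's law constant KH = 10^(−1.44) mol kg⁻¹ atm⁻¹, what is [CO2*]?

KH = 10^(−1.44) = 3.631×10^-2 mol kg⁻¹ atm⁻¹
[CO2*] = KH · pCO2 = 3.631×10^-2 × 1.46×10^4×10^-6 atm = 5.30×10^-4 mol/kg

[CO2*] = 530 μmol/kg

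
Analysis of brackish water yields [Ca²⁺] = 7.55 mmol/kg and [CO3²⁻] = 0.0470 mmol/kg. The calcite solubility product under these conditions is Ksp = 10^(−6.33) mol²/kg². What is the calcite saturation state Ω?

Ksp = 10^(−6.33) = 4.677×10^-7
Ω = [Ca²⁺][CO3²⁻]/Ksp = (7.55×10^-3)(0.0470×10^-3) / 4.677×10^-7 = 0.759

Ω = 0.759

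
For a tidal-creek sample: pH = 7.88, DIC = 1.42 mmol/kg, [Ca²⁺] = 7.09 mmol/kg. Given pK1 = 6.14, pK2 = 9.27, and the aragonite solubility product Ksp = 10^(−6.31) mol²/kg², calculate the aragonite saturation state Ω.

Ω = 0.791

α₂ = 1 / (1 + [H⁺]/K2 + [H⁺]²/(K1K2)) = 1 / (1 + 10^+1.39 + 10^-0.35)
   = 1 / (1 + 24.547 + 0.44668) = 1/25.994 = 0.03847
[CO3²⁻] = α₂ × DIC = 0.03847 × 1.42 = 0.05463 mmol/kg
Ksp = 10^(−6.31) = 4.898×10^-7
Ω = [Ca²⁺][CO3²⁻]/Ksp = (7.09×10^-3)(5.463×10^-5) / 4.898×10^-7 = 0.791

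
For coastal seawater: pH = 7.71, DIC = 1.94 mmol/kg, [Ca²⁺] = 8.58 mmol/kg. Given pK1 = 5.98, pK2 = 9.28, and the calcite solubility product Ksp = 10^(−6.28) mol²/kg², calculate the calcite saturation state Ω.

Ω = 0.816

α₂ = 1 / (1 + [H⁺]/K2 + [H⁺]²/(K1K2)) = 1 / (1 + 10^+1.57 + 10^-0.16)
   = 1 / (1 + 37.154 + 0.69183) = 1/38.845 = 0.02574
[CO3²⁻] = α₂ × DIC = 0.02574 × 1.94 = 0.04994 mmol/kg
Ksp = 10^(−6.28) = 5.248×10^-7
Ω = [Ca²⁺][CO3²⁻]/Ksp = (8.58×10^-3)(4.994×10^-5) / 5.248×10^-7 = 0.816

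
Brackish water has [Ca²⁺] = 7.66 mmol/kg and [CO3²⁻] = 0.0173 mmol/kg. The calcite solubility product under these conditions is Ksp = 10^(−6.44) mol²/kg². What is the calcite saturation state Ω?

Ksp = 10^(−6.44) = 3.631×10^-7
Ω = [Ca²⁺][CO3²⁻]/Ksp = (7.66×10^-3)(0.0173×10^-3) / 3.631×10^-7 = 0.365

Ω = 0.365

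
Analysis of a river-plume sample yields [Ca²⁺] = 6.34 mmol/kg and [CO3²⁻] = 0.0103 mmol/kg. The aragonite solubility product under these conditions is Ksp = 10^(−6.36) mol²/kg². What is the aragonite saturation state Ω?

Ω = 0.150

Ksp = 10^(−6.36) = 4.365×10^-7
Ω = [Ca²⁺][CO3²⁻]/Ksp = (6.34×10^-3)(0.0103×10^-3) / 4.365×10^-7 = 0.150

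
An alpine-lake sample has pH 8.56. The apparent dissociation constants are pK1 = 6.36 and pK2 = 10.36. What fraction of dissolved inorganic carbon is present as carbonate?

α₂ = 1 / (1 + [H⁺]/K2 + [H⁺]²/(K1K2)) = 1 / (1 + 10^+1.80 + 10^-0.40)
   = 1 / (1 + 63.096 + 0.39811) = 1/64.494 = 0.01551

α₂ = 0.0155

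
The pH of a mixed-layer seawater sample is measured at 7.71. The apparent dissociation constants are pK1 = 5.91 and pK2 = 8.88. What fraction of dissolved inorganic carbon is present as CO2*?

α₀ = 0.0146

α₀ = 1 / (1 + K1/[H⁺] + K1K2/[H⁺]²) = 1 / (1 + 10^+1.80 + 10^+0.63)
   = 1 / (1 + 63.096 + 4.2658) = 1/68.362 = 0.01463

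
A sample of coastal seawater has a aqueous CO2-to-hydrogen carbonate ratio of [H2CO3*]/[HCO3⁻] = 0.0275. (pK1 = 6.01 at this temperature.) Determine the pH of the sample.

pH = 7.57

From K1 = [H⁺][HCO3⁻]/[H2CO3*]:  pH = pK1 − log₁₀([H2CO3*]/[HCO3⁻])
log₁₀(0.0275) = -1.561
pH = 6.01 − (-1.561) = 7.57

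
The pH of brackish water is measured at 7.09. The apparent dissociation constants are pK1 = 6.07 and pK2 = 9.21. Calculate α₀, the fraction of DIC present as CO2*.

α₀ = 0.0866

α₀ = 1 / (1 + K1/[H⁺] + K1K2/[H⁺]²) = 1 / (1 + 10^+1.02 + 10^-1.10)
   = 1 / (1 + 10.471 + 0.079433) = 1/11.551 = 0.08657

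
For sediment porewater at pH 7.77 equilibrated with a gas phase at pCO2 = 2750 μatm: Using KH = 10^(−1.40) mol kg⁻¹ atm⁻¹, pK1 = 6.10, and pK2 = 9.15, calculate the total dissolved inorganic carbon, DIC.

DIC = 5.44 mmol/kg

[CO2*] = KH · pCO2 = 10^(−1.40) × 2750×10^-6 = 1.095×10^-4 mol/kg
α₀ = 1/(1 + K1/[H⁺] + K1K2/[H⁺]²) = 1/(1 + 10^+1.67 + 10^+0.29) = 0.02011
DIC = [CO2*]/α₀ = 1.095×10^-4 / 0.02011 = 5.44 mmol/kg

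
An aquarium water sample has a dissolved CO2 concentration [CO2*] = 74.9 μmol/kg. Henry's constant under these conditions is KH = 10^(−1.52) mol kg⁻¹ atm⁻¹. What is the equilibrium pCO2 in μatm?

pCO2 = 2480 μatm

KH = 10^(−1.52) = 3.020×10^-2 mol kg⁻¹ atm⁻¹
pCO2 = [CO2*]/KH = 74.9×10^-6 / 3.020×10^-2 = 2.48×10^-3 atm = 2480 μatm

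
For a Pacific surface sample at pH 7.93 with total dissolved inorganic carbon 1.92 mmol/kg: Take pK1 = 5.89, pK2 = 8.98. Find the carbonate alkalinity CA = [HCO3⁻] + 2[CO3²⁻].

CA = [HCO3⁻] + 2[CO3²⁻] = (α₁ + 2α₂)·DIC
At pH 7.93: [H⁺]/K1 = 10^-2.04 = 0.0091201, K2/[H⁺] = 10^-1.05 = 0.089125
α₁ = 1/(1 + 0.0091201 + 0.089125) = 1/1.0982 = 0.9105; α₂ = α₁·K2/[H⁺] = 0.08115
α₁ + 2α₂ = 1.0728
CA = 1.0728 × 1.92 = 2.06 mmol/kg

CA = 2.06 mmol/kg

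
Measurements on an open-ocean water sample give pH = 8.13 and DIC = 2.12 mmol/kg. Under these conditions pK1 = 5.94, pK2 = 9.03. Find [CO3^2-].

[CO3²⁻] = 0.236 mmol/kg

α₂ = 1 / (1 + [H⁺]/K2 + [H⁺]²/(K1K2)) = 1 / (1 + 10^+0.90 + 10^-1.29)
   = 1 / (1 + 7.9433 + 0.051286) = 1/8.9946 = 0.1112
[CO3²⁻] = α₂ × DIC = 0.1112 × 2.12 = 0.236 mmol/kg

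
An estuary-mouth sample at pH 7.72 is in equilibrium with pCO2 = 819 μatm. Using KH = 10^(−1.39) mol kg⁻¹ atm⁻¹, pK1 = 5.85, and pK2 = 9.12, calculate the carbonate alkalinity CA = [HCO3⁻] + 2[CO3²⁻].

[CO2*] = KH · pCO2 = 10^(−1.39) × 819×10^-6 = 3.336×10^-5 mol/kg
α₀ = 1/(1 + K1/[H⁺] + K1K2/[H⁺]²) = 1/(1 + 10^+1.87 + 10^+0.47) = 0.01281
DIC = [CO2*]/α₀ = 3.336×10^-5 / 0.01281 = 2.605 mmol/kg
CA = (α₁ + 2α₂)·DIC = (0.9494 + 2×0.03780) × 2.605 = 2.67 mmol/kg

CA = 2.67 mmol/kg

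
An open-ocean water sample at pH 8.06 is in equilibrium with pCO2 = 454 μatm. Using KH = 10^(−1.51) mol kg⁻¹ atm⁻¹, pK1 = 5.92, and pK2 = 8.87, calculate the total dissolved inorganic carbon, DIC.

[CO2*] = KH · pCO2 = 10^(−1.51) × 454×10^-6 = 1.403×10^-5 mol/kg
α₀ = 1/(1 + K1/[H⁺] + K1K2/[H⁺]²) = 1/(1 + 10^+2.14 + 10^+1.33) = 0.006234
DIC = [CO2*]/α₀ = 1.403×10^-5 / 0.006234 = 2.25 mmol/kg

DIC = 2.25 mmol/kg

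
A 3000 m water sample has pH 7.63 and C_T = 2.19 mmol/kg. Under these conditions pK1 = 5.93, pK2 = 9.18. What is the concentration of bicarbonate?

[HCO3⁻] = 2.09 mmol/kg

α₁ = 1 / (1 + [H⁺]/K1 + K2/[H⁺]) = 1 / (1 + 10^-1.70 + 10^-1.55)
   = 1 / (1 + 0.019953 + 0.028184) = 1/1.0481 = 0.9541
[HCO3⁻] = α₁ × DIC = 0.9541 × 2.19 = 2.09 mmol/kg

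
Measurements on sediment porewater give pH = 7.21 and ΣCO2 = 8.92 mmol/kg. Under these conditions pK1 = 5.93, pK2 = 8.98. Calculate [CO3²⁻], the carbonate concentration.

α₂ = 1 / (1 + [H⁺]/K2 + [H⁺]²/(K1K2)) = 1 / (1 + 10^+1.77 + 10^+0.49)
   = 1 / (1 + 58.884 + 3.0903) = 1/62.975 = 0.01588
[CO3²⁻] = α₂ × DIC = 0.01588 × 8.92 = 0.142 mmol/kg

[CO3²⁻] = 0.142 mmol/kg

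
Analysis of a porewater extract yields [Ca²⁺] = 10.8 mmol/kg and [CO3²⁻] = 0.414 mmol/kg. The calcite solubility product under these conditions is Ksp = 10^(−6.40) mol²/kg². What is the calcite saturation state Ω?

Ksp = 10^(−6.40) = 3.981×10^-7
Ω = [Ca²⁺][CO3²⁻]/Ksp = (10.8×10^-3)(0.414×10^-3) / 3.981×10^-7 = 11.2

Ω = 11.2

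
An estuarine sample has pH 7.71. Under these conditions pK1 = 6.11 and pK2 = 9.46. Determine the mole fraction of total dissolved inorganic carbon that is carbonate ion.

α₂ = 1 / (1 + [H⁺]/K2 + [H⁺]²/(K1K2)) = 1 / (1 + 10^+1.75 + 10^+0.15)
   = 1 / (1 + 56.234 + 1.4125) = 1/58.647 = 0.01705

α₂ = 0.0171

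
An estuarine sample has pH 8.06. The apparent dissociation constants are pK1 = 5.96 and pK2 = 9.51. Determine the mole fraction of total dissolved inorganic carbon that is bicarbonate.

α₁ = 0.958

α₁ = 1 / (1 + [H⁺]/K1 + K2/[H⁺]) = 1 / (1 + 10^-2.10 + 10^-1.45)
   = 1 / (1 + 0.0079433 + 0.035481) = 1/1.0434 = 0.9584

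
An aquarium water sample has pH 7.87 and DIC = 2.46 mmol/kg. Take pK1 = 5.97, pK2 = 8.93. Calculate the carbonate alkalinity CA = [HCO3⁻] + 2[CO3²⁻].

CA = 2.63 mmol/kg

CA = [HCO3⁻] + 2[CO3²⁻] = (α₁ + 2α₂)·DIC
At pH 7.87: [H⁺]/K1 = 10^-1.90 = 0.012589, K2/[H⁺] = 10^-1.06 = 0.087096
α₁ = 1/(1 + 0.012589 + 0.087096) = 1/1.0997 = 0.9094; α₂ = α₁·K2/[H⁺] = 0.07920
α₁ + 2α₂ = 1.0678
CA = 1.0678 × 2.46 = 2.63 mmol/kg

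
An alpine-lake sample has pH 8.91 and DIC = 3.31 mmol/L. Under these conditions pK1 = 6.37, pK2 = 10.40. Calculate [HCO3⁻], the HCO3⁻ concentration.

[HCO3⁻] = 3.20 mmol/L

α₁ = 1 / (1 + [H⁺]/K1 + K2/[H⁺]) = 1 / (1 + 10^-2.54 + 10^-1.49)
   = 1 / (1 + 0.0028840 + 0.032359) = 1/1.0352 = 0.9660
[HCO3⁻] = α₁ × DIC = 0.9660 × 3.31 = 3.20 mmol/L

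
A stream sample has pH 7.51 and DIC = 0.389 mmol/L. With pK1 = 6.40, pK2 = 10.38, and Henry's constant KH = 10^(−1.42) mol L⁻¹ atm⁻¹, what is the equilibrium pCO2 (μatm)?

pCO2 = 736 μatm

α₀ = 1 / (1 + K1/[H⁺] + K1K2/[H⁺]²) = 1 / (1 + 10^+1.11 + 10^-1.76)
   = 1 / (1 + 12.882 + 0.017378) = 1/13.900 = 0.07194
[CO2*] = α₀ × DIC = 0.07194 × 0.389 = 0.02799 mmol/L
pCO2 = [CO2*]/KH = 2.799×10^-5 / 3.802×10^-2 = 736 μatm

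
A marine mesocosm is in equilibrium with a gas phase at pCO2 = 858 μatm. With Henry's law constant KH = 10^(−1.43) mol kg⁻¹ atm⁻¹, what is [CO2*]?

[CO2*] = 31.9 μmol/kg

KH = 10^(−1.43) = 3.715×10^-2 mol kg⁻¹ atm⁻¹
[CO2*] = KH · pCO2 = 3.715×10^-2 × 858×10^-6 atm = 3.19×10^-5 mol/kg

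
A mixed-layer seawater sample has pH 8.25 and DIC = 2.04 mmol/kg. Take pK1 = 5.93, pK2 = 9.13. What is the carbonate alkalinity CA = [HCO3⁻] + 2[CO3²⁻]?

CA = 2.27 mmol/kg

CA = [HCO3⁻] + 2[CO3²⁻] = (α₁ + 2α₂)·DIC
At pH 8.25: [H⁺]/K1 = 10^-2.32 = 0.0047863, K2/[H⁺] = 10^-0.88 = 0.13183
α₁ = 1/(1 + 0.0047863 + 0.13183) = 1/1.1366 = 0.8798; α₂ = α₁·K2/[H⁺] = 0.1160
α₁ + 2α₂ = 1.1118
CA = 1.1118 × 2.04 = 2.27 mmol/kg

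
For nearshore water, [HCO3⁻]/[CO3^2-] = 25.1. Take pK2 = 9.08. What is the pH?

pH = 7.68

From K2 = [H⁺][CO3^2-]/[HCO3⁻]:  pH = pK2 − log₁₀([HCO3⁻]/[CO3^2-])
log₁₀(25.1) = +1.400
pH = 9.08 − (+1.400) = 7.68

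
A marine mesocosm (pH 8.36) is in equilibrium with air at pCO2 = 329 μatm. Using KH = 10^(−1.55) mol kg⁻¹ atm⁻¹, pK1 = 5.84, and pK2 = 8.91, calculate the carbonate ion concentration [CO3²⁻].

[CO3²⁻] = 0.865 mmol/kg

[CO2*] = KH · pCO2 = 10^(−1.55) × 329×10^-6 = 9.272×10^-6 mol/kg
α₀ = 1/(1 + K1/[H⁺] + K1K2/[H⁺]²) = 1/(1 + 10^+2.52 + 10^+1.97) = 0.002350
DIC = [CO2*]/α₀ = 9.272×10^-6 / 0.002350 = 3.945 mmol/kg
[CO3²⁻] = α₂·DIC; α₂ = 0.2194, so [CO3²⁻] = 0.2194 × 3.945 = 0.865 mmol/kg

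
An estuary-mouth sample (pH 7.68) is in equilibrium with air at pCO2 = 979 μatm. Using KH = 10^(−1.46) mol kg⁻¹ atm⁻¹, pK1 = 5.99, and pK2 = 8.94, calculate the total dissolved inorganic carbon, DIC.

[CO2*] = KH · pCO2 = 10^(−1.46) × 979×10^-6 = 3.395×10^-5 mol/kg
α₀ = 1/(1 + K1/[H⁺] + K1K2/[H⁺]²) = 1/(1 + 10^+1.69 + 10^+0.43) = 0.01899
DIC = [CO2*]/α₀ = 3.395×10^-5 / 0.01899 = 1.79 mmol/kg

DIC = 1.79 mmol/kg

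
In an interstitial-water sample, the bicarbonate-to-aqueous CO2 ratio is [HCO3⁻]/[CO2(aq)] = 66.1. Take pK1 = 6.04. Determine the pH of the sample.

pH = 7.86

From K1 = [H⁺][HCO3⁻]/[CO2(aq)]:  pH = pK1 + log₁₀([HCO3⁻]/[CO2(aq)])
log₁₀(66.1) = +1.820
pH = 6.04 + (+1.820) = 7.86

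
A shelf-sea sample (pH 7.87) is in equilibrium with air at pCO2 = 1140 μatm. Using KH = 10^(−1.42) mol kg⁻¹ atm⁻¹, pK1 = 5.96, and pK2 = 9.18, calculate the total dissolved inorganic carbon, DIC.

[CO2*] = KH · pCO2 = 10^(−1.42) × 1140×10^-6 = 4.334×10^-5 mol/kg
α₀ = 1/(1 + K1/[H⁺] + K1K2/[H⁺]²) = 1/(1 + 10^+1.91 + 10^+0.60) = 0.01159
DIC = [CO2*]/α₀ = 4.334×10^-5 / 0.01159 = 3.74 mmol/kg

DIC = 3.74 mmol/kg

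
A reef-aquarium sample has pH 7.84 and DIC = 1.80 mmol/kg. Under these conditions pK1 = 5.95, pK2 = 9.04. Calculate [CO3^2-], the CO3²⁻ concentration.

α₂ = 1 / (1 + [H⁺]/K2 + [H⁺]²/(K1K2)) = 1 / (1 + 10^+1.20 + 10^-0.69)
   = 1 / (1 + 15.849 + 0.20417) = 1/17.053 = 0.05864
[CO3²⁻] = α₂ × DIC = 0.05864 × 1.80 = 0.106 mmol/kg

[CO3²⁻] = 0.106 mmol/kg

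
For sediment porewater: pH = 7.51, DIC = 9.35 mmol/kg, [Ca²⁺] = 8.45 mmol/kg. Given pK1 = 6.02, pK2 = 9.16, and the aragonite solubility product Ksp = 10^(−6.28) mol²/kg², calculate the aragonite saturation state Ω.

α₂ = 1 / (1 + [H⁺]/K2 + [H⁺]²/(K1K2)) = 1 / (1 + 10^+1.65 + 10^+0.16)
   = 1 / (1 + 44.668 + 1.4454) = 1/47.114 = 0.02123
[CO3²⁻] = α₂ × DIC = 0.02123 × 9.35 = 0.1985 mmol/kg
Ksp = 10^(−6.28) = 5.248×10^-7
Ω = [Ca²⁺][CO3²⁻]/Ksp = (8.45×10^-3)(1.985×10^-4) / 5.248×10^-7 = 3.20

Ω = 3.20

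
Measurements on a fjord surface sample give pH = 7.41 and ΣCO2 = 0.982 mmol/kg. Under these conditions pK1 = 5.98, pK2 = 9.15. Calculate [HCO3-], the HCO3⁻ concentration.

α₁ = 1 / (1 + [H⁺]/K1 + K2/[H⁺]) = 1 / (1 + 10^-1.43 + 10^-1.74)
   = 1 / (1 + 0.037154 + 0.018197) = 1/1.0554 = 0.9476
[HCO3⁻] = α₁ × DIC = 0.9476 × 0.982 = 0.930 mmol/kg

[HCO3⁻] = 0.930 mmol/kg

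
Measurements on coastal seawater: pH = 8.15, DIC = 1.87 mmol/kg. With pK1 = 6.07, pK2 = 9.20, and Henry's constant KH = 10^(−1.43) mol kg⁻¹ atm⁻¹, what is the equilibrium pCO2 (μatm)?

pCO2 = 381 μatm

α₀ = 1 / (1 + K1/[H⁺] + K1K2/[H⁺]²) = 1 / (1 + 10^+2.08 + 10^+1.03)
   = 1 / (1 + 120.23 + 10.715) = 1/131.94 = 0.007579
[CO2*] = α₀ × DIC = 0.007579 × 1.87 = 0.01417 mmol/kg = 14.17 μmol/kg
pCO2 = [CO2*]/KH = 1.417×10^-5 / 3.715×10^-2 = 381 μatm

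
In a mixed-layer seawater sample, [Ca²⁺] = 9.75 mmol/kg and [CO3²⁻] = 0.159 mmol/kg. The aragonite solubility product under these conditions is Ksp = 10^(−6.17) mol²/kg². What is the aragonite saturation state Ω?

Ω = 2.29

Ksp = 10^(−6.17) = 6.761×10^-7
Ω = [Ca²⁺][CO3²⁻]/Ksp = (9.75×10^-3)(0.159×10^-3) / 6.761×10^-7 = 2.29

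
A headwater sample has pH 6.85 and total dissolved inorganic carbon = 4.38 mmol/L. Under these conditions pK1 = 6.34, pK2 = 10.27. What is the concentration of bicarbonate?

[HCO3⁻] = 3.35 mmol/L

α₁ = 1 / (1 + [H⁺]/K1 + K2/[H⁺]) = 1 / (1 + 10^-0.51 + 10^-3.42)
   = 1 / (1 + 0.30903 + 0.00038019) = 1/1.3094 = 0.7637
[HCO3⁻] = α₁ × DIC = 0.7637 × 4.38 = 3.35 mmol/L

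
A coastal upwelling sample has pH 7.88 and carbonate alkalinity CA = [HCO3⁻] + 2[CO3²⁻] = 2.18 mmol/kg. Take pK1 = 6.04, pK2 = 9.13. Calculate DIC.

CA = [HCO3⁻] + 2[CO3²⁻] = (α₁ + 2α₂)·DIC
At pH 7.88: [H⁺]/K1 = 10^-1.84 = 0.014454, K2/[H⁺] = 10^-1.25 = 0.056234
α₁ = 1/(1 + 0.014454 + 0.056234) = 1/1.0707 = 0.9340; α₂ = α₁·K2/[H⁺] = 0.05252
α₁ + 2α₂ = 1.0390
DIC = CA / (α₁ + 2α₂) = 2.18 / 1.0390 = 2.10 mmol/kg

DIC = 2.10 mmol/kg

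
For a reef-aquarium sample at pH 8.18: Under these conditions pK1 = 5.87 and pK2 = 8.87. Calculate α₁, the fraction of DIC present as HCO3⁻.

α₁ = 1 / (1 + [H⁺]/K1 + K2/[H⁺]) = 1 / (1 + 10^-2.31 + 10^-0.69)
   = 1 / (1 + 0.0048978 + 0.20417) = 1/1.2091 = 0.8271

α₁ = 0.827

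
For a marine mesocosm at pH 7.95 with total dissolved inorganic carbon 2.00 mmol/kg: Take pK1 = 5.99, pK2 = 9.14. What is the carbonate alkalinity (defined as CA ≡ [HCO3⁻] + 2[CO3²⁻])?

CA = [HCO3⁻] + 2[CO3²⁻] = (α₁ + 2α₂)·DIC
At pH 7.95: [H⁺]/K1 = 10^-1.96 = 0.010965, K2/[H⁺] = 10^-1.19 = 0.064565
α₁ = 1/(1 + 0.010965 + 0.064565) = 1/1.0755 = 0.9298; α₂ = α₁·K2/[H⁺] = 0.06003
α₁ + 2α₂ = 1.0498
CA = 1.0498 × 2.00 = 2.10 mmol/kg

CA = 2.10 mmol/kg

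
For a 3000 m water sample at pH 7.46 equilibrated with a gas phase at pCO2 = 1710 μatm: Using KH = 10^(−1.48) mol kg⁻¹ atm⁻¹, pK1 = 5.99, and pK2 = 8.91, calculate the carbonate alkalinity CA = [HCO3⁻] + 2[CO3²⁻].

CA = 1.79 mmol/kg

[CO2*] = KH · pCO2 = 10^(−1.48) × 1710×10^-6 = 5.662×10^-5 mol/kg
α₀ = 1/(1 + K1/[H⁺] + K1K2/[H⁺]²) = 1/(1 + 10^+1.47 + 10^+0.02) = 0.03169
DIC = [CO2*]/α₀ = 5.662×10^-5 / 0.03169 = 1.787 mmol/kg
CA = (α₁ + 2α₂)·DIC = (0.9351 + 2×0.03318) × 1.787 = 1.79 mmol/kg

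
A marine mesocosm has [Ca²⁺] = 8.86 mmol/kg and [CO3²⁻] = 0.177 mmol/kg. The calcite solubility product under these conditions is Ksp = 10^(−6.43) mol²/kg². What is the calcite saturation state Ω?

Ω = 4.22

Ksp = 10^(−6.43) = 3.715×10^-7
Ω = [Ca²⁺][CO3²⁻]/Ksp = (8.86×10^-3)(0.177×10^-3) / 3.715×10^-7 = 4.22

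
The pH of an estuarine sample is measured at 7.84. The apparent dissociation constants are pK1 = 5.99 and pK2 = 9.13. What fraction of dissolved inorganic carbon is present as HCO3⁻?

α₁ = 1 / (1 + [H⁺]/K1 + K2/[H⁺]) = 1 / (1 + 10^-1.85 + 10^-1.29)
   = 1 / (1 + 0.014125 + 0.051286) = 1/1.0654 = 0.9386

α₁ = 0.939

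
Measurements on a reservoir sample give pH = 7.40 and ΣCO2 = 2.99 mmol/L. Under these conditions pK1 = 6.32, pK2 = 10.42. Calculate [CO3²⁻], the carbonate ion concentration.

α₂ = 1 / (1 + [H⁺]/K2 + [H⁺]²/(K1K2)) = 1 / (1 + 10^+3.02 + 10^+1.94)
   = 1 / (1 + 1047.1 + 87.096) = 1/1135.2 = 0.0008809
[CO3²⁻] = α₂ × DIC = 0.0008809 × 2.99 = 0.00263 mmol/L = 2.63 μmol/L

[CO3²⁻] = 2.63 μmol/L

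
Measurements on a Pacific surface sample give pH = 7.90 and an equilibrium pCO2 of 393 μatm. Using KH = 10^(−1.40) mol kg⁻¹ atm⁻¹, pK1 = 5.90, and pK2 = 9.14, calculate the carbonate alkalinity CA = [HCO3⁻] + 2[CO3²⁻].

CA = 1.74 mmol/kg

[CO2*] = KH · pCO2 = 10^(−1.40) × 393×10^-6 = 1.565×10^-5 mol/kg
α₀ = 1/(1 + K1/[H⁺] + K1K2/[H⁺]²) = 1/(1 + 10^+2.00 + 10^+0.76) = 0.009367
DIC = [CO2*]/α₀ = 1.565×10^-5 / 0.009367 = 1.670 mmol/kg
CA = (α₁ + 2α₂)·DIC = (0.9367 + 2×0.05390) × 1.670 = 1.74 mmol/kg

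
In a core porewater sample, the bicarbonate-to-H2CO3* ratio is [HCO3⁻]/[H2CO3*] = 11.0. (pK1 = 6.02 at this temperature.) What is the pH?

From K1 = [H⁺][HCO3⁻]/[H2CO3*]:  pH = pK1 + log₁₀([HCO3⁻]/[H2CO3*])
log₁₀(11.0) = +1.041
pH = 6.02 + (+1.041) = 7.06

pH = 7.06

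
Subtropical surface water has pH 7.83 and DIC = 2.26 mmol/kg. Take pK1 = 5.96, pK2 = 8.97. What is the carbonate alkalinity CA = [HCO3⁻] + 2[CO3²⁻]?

CA = [HCO3⁻] + 2[CO3²⁻] = (α₁ + 2α₂)·DIC
At pH 7.83: [H⁺]/K1 = 10^-1.87 = 0.013490, K2/[H⁺] = 10^-1.14 = 0.072444
α₁ = 1/(1 + 0.013490 + 0.072444) = 1/1.0859 = 0.9209; α₂ = α₁·K2/[H⁺] = 0.06671
α₁ + 2α₂ = 1.0543
CA = 1.0543 × 2.26 = 2.38 mmol/kg

CA = 2.38 mmol/kg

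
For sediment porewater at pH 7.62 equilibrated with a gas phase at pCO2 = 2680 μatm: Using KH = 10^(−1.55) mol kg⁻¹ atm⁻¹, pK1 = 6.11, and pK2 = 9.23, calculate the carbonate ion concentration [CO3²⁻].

[CO3²⁻] = 0.0600 mmol/kg

[CO2*] = KH · pCO2 = 10^(−1.55) × 2680×10^-6 = 7.553×10^-5 mol/kg
α₀ = 1/(1 + K1/[H⁺] + K1K2/[H⁺]²) = 1/(1 + 10^+1.51 + 10^-0.10) = 0.02928
DIC = [CO2*]/α₀ = 7.553×10^-5 / 0.02928 = 2.580 mmol/kg
[CO3²⁻] = α₂·DIC; α₂ = 0.02326, so [CO3²⁻] = 0.02326 × 2.580 = 0.0600 mmol/kg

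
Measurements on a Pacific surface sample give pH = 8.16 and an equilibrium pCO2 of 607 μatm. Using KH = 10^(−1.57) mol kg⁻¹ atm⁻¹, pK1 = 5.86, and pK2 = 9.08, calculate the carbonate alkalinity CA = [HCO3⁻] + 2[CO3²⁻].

CA = 4.04 mmol/kg

[CO2*] = KH · pCO2 = 10^(−1.57) × 607×10^-6 = 1.634×10^-5 mol/kg
α₀ = 1/(1 + K1/[H⁺] + K1K2/[H⁺]²) = 1/(1 + 10^+2.30 + 10^+1.38) = 0.004454
DIC = [CO2*]/α₀ = 1.634×10^-5 / 0.004454 = 3.668 mmol/kg
CA = (α₁ + 2α₂)·DIC = (0.8887 + 2×0.1068) × 3.668 = 4.04 mmol/kg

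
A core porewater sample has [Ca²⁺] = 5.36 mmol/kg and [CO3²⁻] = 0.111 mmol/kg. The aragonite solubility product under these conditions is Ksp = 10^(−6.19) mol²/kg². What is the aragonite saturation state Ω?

Ω = 0.921

Ksp = 10^(−6.19) = 6.457×10^-7
Ω = [Ca²⁺][CO3²⁻]/Ksp = (5.36×10^-3)(0.111×10^-3) / 6.457×10^-7 = 0.921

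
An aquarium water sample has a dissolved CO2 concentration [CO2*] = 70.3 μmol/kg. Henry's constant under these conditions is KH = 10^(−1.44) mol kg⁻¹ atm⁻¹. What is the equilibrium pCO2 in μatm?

KH = 10^(−1.44) = 3.631×10^-2 mol kg⁻¹ atm⁻¹
pCO2 = [CO2*]/KH = 70.3×10^-6 / 3.631×10^-2 = 1.94×10^-3 atm = 1940 μatm

pCO2 = 1940 μatm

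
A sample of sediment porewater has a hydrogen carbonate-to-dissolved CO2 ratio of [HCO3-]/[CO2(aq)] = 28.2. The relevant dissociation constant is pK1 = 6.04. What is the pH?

pH = 7.49

From K1 = [H⁺][HCO3-]/[CO2(aq)]:  pH = pK1 + log₁₀([HCO3-]/[CO2(aq)])
log₁₀(28.2) = +1.450
pH = 6.04 + (+1.450) = 7.49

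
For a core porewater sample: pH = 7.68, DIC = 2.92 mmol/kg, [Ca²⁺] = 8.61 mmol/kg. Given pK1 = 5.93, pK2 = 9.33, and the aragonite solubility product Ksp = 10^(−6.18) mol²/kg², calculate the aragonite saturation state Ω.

α₂ = 1 / (1 + [H⁺]/K2 + [H⁺]²/(K1K2)) = 1 / (1 + 10^+1.65 + 10^-0.10)
   = 1 / (1 + 44.668 + 0.79433) = 1/46.463 = 0.02152
[CO3²⁻] = α₂ × DIC = 0.02152 × 2.92 = 0.06285 mmol/kg
Ksp = 10^(−6.18) = 6.607×10^-7
Ω = [Ca²⁺][CO3²⁻]/Ksp = (8.61×10^-3)(6.285×10^-5) / 6.607×10^-7 = 0.819

Ω = 0.819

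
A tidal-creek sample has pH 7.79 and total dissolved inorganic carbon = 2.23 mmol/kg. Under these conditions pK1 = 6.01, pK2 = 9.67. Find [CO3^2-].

α₂ = 1 / (1 + [H⁺]/K2 + [H⁺]²/(K1K2)) = 1 / (1 + 10^+1.88 + 10^+0.10)
   = 1 / (1 + 75.858 + 1.2589) = 1/78.117 = 0.01280
[CO3²⁻] = α₂ × DIC = 0.01280 × 2.23 = 0.0285 mmol/kg

[CO3²⁻] = 0.0285 mmol/kg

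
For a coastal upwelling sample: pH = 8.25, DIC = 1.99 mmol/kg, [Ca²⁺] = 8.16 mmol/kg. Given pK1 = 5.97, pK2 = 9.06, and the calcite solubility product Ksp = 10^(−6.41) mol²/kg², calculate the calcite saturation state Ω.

α₂ = 1 / (1 + [H⁺]/K2 + [H⁺]²/(K1K2)) = 1 / (1 + 10^+0.81 + 10^-1.47)
   = 1 / (1 + 6.4565 + 0.033884) = 1/7.4904 = 0.1335
[CO3²⁻] = α₂ × DIC = 0.1335 × 1.99 = 0.2657 mmol/kg
Ksp = 10^(−6.41) = 3.890×10^-7
Ω = [Ca²⁺][CO3²⁻]/Ksp = (8.16×10^-3)(2.657×10^-4) / 3.890×10^-7 = 5.57

Ω = 5.57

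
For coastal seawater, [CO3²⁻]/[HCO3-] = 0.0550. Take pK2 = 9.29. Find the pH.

From K2 = [H⁺][CO3²⁻]/[HCO3-]:  pH = pK2 + log₁₀([CO3²⁻]/[HCO3-])
log₁₀(0.0550) = -1.260
pH = 9.29 + (-1.260) = 8.03

pH = 8.03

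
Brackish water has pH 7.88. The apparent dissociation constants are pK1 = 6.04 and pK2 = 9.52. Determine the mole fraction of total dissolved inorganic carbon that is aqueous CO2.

α₀ = 0.0139

α₀ = 1 / (1 + K1/[H⁺] + K1K2/[H⁺]²) = 1 / (1 + 10^+1.84 + 10^+0.20)
   = 1 / (1 + 69.183 + 1.5849) = 1/71.768 = 0.01393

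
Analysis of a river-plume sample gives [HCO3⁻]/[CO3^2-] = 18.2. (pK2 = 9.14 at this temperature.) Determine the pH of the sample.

From K2 = [H⁺][CO3^2-]/[HCO3⁻]:  pH = pK2 − log₁₀([HCO3⁻]/[CO3^2-])
log₁₀(18.2) = +1.260
pH = 9.14 − (+1.260) = 7.88

pH = 7.88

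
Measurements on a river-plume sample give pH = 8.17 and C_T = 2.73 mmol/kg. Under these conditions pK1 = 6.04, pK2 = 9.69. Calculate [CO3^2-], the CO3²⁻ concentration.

[CO3²⁻] = 0.0795 mmol/kg

α₂ = 1 / (1 + [H⁺]/K2 + [H⁺]²/(K1K2)) = 1 / (1 + 10^+1.52 + 10^-0.61)
   = 1 / (1 + 33.113 + 0.24547) = 1/34.359 = 0.02910
[CO3²⁻] = α₂ × DIC = 0.02910 × 2.73 = 0.0795 mmol/kg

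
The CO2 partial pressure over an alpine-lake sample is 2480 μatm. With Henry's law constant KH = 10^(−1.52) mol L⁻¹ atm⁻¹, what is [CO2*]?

KH = 10^(−1.52) = 3.020×10^-2 mol L⁻¹ atm⁻¹
[CO2*] = KH · pCO2 = 3.020×10^-2 × 2480×10^-6 atm = 7.49×10^-5 mol/L

[CO2*] = 74.9 μmol/L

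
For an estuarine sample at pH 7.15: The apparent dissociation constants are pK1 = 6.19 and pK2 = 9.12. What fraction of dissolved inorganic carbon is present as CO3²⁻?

α₂ = 1 / (1 + [H⁺]/K2 + [H⁺]²/(K1K2)) = 1 / (1 + 10^+1.97 + 10^+1.01)
   = 1 / (1 + 93.325 + 10.233) = 1/104.56 = 0.009564

α₂ = 0.00956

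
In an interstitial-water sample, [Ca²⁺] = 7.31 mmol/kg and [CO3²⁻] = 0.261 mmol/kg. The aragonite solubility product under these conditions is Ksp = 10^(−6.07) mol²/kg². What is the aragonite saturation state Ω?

Ω = 2.24

Ksp = 10^(−6.07) = 8.511×10^-7
Ω = [Ca²⁺][CO3²⁻]/Ksp = (7.31×10^-3)(0.261×10^-3) / 8.511×10^-7 = 2.24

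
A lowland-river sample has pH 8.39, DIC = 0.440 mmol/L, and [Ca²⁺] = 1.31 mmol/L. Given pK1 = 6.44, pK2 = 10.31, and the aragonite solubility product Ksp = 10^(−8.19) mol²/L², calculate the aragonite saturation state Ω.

Ω = 1.05

α₂ = 1 / (1 + [H⁺]/K2 + [H⁺]²/(K1K2)) = 1 / (1 + 10^+1.92 + 10^-0.03)
   = 1 / (1 + 83.176 + 0.93325) = 1/85.110 = 0.01175
[CO3²⁻] = α₂ × DIC = 0.01175 × 0.440 = 0.005170 mmol/L = 5.170 μmol/L
Ksp = 10^(−8.19) = 6.457×10^-9
Ω = [Ca²⁺][CO3²⁻]/Ksp = (1.31×10^-3)(5.170×10^-6) / 6.457×10^-9 = 1.05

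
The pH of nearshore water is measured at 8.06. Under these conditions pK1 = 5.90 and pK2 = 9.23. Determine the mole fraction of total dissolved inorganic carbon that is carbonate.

α₂ = 0.0629

α₂ = 1 / (1 + [H⁺]/K2 + [H⁺]²/(K1K2)) = 1 / (1 + 10^+1.17 + 10^-0.99)
   = 1 / (1 + 14.791 + 0.10233) = 1/15.893 = 0.06292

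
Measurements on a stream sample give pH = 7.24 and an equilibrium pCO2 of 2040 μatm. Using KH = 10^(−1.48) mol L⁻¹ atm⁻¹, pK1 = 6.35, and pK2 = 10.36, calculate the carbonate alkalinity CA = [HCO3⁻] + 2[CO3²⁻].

[CO2*] = KH · pCO2 = 10^(−1.48) × 2040×10^-6 = 6.755×10^-5 mol/L
α₀ = 1/(1 + K1/[H⁺] + K1K2/[H⁺]²) = 1/(1 + 10^+0.89 + 10^-2.23) = 0.1140
DIC = [CO2*]/α₀ = 6.755×10^-5 / 0.1140 = 0.5923 mmol/L
CA = (α₁ + 2α₂)·DIC = (0.8853 + 2×0.0006716) × 0.5923 = 0.525 mmol/L

CA = 0.525 mmol/L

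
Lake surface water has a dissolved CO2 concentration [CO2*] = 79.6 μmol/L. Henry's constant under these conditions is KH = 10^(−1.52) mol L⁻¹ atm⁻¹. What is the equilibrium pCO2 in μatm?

pCO2 = 2640 μatm

KH = 10^(−1.52) = 3.020×10^-2 mol L⁻¹ atm⁻¹
pCO2 = [CO2*]/KH = 79.6×10^-6 / 3.020×10^-2 = 2.64×10^-3 atm = 2640 μatm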